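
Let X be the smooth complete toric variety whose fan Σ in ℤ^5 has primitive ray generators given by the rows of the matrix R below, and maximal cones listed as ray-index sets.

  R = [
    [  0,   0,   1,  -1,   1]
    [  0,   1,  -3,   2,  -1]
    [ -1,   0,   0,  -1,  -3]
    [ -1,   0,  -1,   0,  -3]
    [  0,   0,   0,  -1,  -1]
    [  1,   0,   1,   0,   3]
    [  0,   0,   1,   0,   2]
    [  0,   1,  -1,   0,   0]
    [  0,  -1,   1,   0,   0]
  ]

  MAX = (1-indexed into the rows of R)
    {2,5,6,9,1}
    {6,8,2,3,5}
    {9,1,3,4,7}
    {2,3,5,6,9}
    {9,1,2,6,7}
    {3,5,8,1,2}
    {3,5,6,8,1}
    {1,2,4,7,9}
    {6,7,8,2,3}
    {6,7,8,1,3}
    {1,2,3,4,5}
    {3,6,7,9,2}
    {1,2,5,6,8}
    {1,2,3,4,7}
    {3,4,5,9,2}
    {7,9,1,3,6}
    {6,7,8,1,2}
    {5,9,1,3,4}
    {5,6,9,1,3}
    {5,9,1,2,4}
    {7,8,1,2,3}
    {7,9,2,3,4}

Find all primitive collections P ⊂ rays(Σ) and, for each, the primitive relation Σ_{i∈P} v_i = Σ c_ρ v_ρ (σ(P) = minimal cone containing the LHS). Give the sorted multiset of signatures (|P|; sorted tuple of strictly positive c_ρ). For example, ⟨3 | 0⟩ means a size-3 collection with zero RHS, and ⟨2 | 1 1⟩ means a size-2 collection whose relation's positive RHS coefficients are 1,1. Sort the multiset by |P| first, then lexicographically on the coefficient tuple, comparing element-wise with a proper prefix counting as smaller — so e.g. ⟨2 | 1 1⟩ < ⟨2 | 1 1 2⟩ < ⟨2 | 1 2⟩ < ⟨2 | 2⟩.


The 6 primitive collections of Σ (r=9, n=5):

  P={4,6}:  v_{4} + v_{6} = 0 — sig = ⟨2 | 0⟩
  P={8,9}:  v_{8} + v_{9} = 0 — sig = ⟨2 | 0⟩
  P={5,7}:  v_{5} + v_{7} = v_{1} — sig = ⟨2 | 1⟩
  P={4,8}:  v_{4} + v_{8} = v_{1} + v_{2} + v_{3} — sig = ⟨2 | 1 1 1⟩
  P={1,2,3,6}:  v_{1} + v_{2} + v_{3} + v_{6} = v_{8} — sig = ⟨4 | 1⟩
  P={1,2,3,9}:  v_{1} + v_{2} + v_{3} + v_{9} = v_{4} — sig = ⟨4 | 1⟩

Signatures (|P|; sorted positive RHS coefficients), sorted:
{ ⟨2 | 0⟩ ×2,  ⟨2 | 1⟩,  ⟨2 | 1 1 1⟩,  ⟨4 | 1⟩ ×2 }


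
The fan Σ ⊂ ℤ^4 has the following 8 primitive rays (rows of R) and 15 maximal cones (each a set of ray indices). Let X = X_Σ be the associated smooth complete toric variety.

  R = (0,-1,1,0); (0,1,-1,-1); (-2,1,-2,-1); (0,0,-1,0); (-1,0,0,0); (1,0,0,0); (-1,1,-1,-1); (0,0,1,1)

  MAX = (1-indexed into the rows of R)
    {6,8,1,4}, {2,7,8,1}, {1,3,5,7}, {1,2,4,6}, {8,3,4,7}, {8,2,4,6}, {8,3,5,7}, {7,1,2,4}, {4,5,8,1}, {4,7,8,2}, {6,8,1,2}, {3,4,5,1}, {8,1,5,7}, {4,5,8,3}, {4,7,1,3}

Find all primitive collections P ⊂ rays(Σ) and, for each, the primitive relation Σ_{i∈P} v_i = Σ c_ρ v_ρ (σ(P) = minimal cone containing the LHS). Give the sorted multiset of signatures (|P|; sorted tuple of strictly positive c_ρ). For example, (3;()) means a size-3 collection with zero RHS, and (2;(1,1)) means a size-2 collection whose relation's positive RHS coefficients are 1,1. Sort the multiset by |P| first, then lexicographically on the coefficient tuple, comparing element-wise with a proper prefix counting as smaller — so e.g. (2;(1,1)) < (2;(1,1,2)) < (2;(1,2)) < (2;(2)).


9 collections generate NE(X_Σ); each relation:

  • {5,6}:  v_{5} + v_{6} = 0  ⇒ sig = (2;())
  • {2,5}:  v_{2} + v_{5} = v_{7}  ⇒ sig = (2;(1))
  • {6,7}:  v_{6} + v_{7} = v_{2}  ⇒ sig = (2;(1))
  • {3,6}:  v_{3} + v_{6} = v_{4} + v_{7}  ⇒ sig = (2;(1,1))
  • {2,3}:  v_{2} + v_{3} = v_{4} + 2·v_{7}  ⇒ sig = (2;(1,2))
  • {4,5,7}:  v_{4} + v_{5} + v_{7} = v_{3}  ⇒ sig = (3;(1))
  • {1,3,8}:  v_{1} + v_{3} + v_{8} = 2·v_{5}  ⇒ sig = (3;(2))
  • {1,2,4,8}:  v_{1} + v_{2} + v_{4} + v_{8} = 0  ⇒ sig = (4;())
  • {1,4,7,8}:  v_{1} + v_{4} + v_{7} + v_{8} = v_{5}  ⇒ sig = (4;(1))

Hence PRS(X_Σ) =
    (2;())
    (2;(1))
    (2;(1))
    (2;(1,1))
    (2;(1,2))
    (3;(1))
    (3;(2))
    (4;())
    (4;(1))


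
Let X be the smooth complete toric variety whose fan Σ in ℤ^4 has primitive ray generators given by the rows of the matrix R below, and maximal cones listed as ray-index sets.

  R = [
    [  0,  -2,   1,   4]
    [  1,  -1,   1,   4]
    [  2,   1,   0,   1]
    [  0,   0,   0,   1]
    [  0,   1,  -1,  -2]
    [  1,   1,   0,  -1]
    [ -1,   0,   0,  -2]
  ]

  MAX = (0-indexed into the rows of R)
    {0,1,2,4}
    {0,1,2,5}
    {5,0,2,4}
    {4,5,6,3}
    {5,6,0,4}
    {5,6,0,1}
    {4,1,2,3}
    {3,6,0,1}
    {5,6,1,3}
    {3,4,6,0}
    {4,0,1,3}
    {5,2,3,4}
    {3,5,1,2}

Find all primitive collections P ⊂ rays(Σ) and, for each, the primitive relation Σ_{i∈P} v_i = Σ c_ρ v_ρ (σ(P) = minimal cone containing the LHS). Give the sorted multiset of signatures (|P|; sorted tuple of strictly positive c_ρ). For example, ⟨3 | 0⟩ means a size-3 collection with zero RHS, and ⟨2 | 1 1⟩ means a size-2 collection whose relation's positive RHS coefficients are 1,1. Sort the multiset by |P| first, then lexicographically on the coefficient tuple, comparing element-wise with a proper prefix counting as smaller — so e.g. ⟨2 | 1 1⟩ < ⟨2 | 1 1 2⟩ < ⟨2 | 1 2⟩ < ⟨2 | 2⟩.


The 5 primitive collections of Σ (r=7, n=4):

  {2,6}:  v_{2} + v_{6} = v_{5} ; sig = ⟨2 | 1⟩
  {1,4,6}:  v_{1} + v_{4} + v_{6} = 0 ; sig = ⟨3 | 0⟩
  {0,3,5}:  v_{0} + v_{3} + v_{5} = v_{1} ; sig = ⟨3 | 1⟩
  {1,4,5}:  v_{1} + v_{4} + v_{5} = v_{2} ; sig = ⟨3 | 1⟩
  {0,2,3}:  v_{0} + v_{2} + v_{3} = 2·v_{1} + v_{4} ; sig = ⟨3 | 1 2⟩

Sorted signature multiset PRS(X):
    |P|=2: 1 collection, coeffs (1)
    |P|=3: 4 collections, coeffs (), (1), (1), (1,2)


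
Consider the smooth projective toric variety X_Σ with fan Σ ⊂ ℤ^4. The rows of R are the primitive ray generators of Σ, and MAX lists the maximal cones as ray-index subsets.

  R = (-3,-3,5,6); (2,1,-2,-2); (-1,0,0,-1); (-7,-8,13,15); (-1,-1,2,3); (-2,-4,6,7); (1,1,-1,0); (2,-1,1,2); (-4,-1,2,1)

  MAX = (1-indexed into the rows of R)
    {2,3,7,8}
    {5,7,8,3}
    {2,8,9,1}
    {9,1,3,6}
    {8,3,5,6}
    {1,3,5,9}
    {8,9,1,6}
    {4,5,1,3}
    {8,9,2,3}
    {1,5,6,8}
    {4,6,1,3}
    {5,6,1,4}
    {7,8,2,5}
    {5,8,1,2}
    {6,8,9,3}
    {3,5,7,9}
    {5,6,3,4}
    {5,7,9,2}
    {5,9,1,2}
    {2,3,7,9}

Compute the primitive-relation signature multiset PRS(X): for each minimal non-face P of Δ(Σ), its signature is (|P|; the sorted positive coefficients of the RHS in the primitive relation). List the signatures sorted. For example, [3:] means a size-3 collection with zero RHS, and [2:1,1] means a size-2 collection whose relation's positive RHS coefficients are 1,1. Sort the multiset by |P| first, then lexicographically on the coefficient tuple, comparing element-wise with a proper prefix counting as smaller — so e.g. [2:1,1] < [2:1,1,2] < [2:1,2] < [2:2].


Σ has 14 primitive collections:

  P={2,4}:  v_{2} + v_{4} = v_{1} + v_{6} ; sig = [2:1,1]
  P={6,7}:  v_{6} + v_{7} = v_{3} + 2·v_{5} + v_{8} ; sig = [2:1,1,2]
  P={4,7}:  v_{4} + v_{7} = v_{3} + 3·v_{5} + v_{6} ; sig = [2:1,1,3]
  P={2,6}:  v_{2} + v_{6} = 2·v_{8} + v_{9} ; sig = [2:1,2]
  P={4,8}:  v_{4} + v_{8} = v_{5} + 2·v_{6} ; sig = [2:1,2]
  P={1,7}:  v_{1} + v_{7} = 2·v_{5} ; sig = [2:2]
  P={4,9}:  v_{4} + v_{9} = 3·v_{1} + 2·v_{3} ; sig = [2:2,3]
  P={2,3,5}:  v_{2} + v_{3} + v_{5} = 0 ; sig = [3:]
  P={1,3,8}:  v_{1} + v_{3} + v_{8} = v_{6} ; sig = [3:1]
  P={5,8,9}:  v_{5} + v_{8} + v_{9} = v_{1} ; sig = [3:1]
  P={7,8,9}:  v_{7} + v_{8} + v_{9} = v_{5} ; sig = [3:1]
  P={1,2,3}:  v_{1} + v_{2} + v_{3} = v_{8} + v_{9} ; sig = [3:1,1]
  P={5,6,9}:  v_{5} + v_{6} + v_{9} = 2·v_{1} + v_{3} ; sig = [3:1,2]
  P={1,3,5,6}:  v_{1} + v_{3} + v_{5} + v_{6} = v_{4} ; sig = [4:1]

Signatures (|P|; sorted positive RHS coefficients), sorted:
    |P|=2: 7 collections, coeffs (1,1), (1,1,2), (1,1,3), (1,2), (1,2), (2), (2,3)
    |P|=3: 6 collections, coeffs (), (1), (1), (1), (1,1), (1,2)
    |P|=4: 1 collection, coeffs (1)


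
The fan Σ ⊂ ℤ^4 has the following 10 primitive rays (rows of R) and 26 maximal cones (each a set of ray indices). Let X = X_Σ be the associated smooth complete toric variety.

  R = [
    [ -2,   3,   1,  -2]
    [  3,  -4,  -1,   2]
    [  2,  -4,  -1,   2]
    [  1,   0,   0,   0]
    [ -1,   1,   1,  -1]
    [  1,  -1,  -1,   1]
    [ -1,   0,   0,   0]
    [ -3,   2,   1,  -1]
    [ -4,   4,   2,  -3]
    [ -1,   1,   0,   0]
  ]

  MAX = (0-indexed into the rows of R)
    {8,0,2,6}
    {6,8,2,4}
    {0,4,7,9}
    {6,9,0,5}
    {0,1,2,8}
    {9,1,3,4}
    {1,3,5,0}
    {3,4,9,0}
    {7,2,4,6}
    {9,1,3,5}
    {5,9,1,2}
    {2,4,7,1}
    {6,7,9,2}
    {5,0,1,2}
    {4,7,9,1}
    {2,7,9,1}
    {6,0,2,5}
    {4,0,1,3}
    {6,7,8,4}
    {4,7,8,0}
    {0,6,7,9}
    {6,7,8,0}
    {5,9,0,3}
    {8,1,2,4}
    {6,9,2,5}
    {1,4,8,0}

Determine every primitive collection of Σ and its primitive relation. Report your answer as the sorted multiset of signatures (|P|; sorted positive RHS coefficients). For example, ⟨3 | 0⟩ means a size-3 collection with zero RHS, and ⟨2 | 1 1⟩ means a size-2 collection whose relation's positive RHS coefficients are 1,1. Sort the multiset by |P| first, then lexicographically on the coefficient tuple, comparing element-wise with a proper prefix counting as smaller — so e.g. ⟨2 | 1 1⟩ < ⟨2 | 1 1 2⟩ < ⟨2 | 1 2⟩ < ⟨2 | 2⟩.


Δ(Σ) — 10 vertices, 19 min non-faces:

  • {3,6}:  v_{3} + v_{6} = 0 ; sig = ⟨2 | 0⟩
  • {4,5}:  v_{4} + v_{5} = 0 ; sig = ⟨2 | 0⟩
  • {1,6}:  v_{1} + v_{6} = v_{2} ; sig = ⟨2 | 1⟩
  • {2,3}:  v_{2} + v_{3} = v_{1} ; sig = ⟨2 | 1⟩
  • {3,7}:  v_{3} + v_{7} = v_{4} + v_{9} ; sig = ⟨2 | 1 1⟩
  • {3,8}:  v_{3} + v_{8} = v_{0} + v_{4} ; sig = ⟨2 | 1 1⟩
  • {5,7}:  v_{5} + v_{7} = v_{6} + v_{9} ; sig = ⟨2 | 1 1⟩
  • {5,8}:  v_{5} + v_{8} = v_{0} + v_{6} ; sig = ⟨2 | 1 1⟩
  • {8,9}:  v_{8} + v_{9} = v_{0} + v_{7} ; sig = ⟨2 | 1 1⟩
  • {0,1,9}:  v_{0} + v_{1} + v_{9} = 0 ; sig = ⟨3 | 0⟩
  • {0,2,9}:  v_{0} + v_{2} + v_{9} = v_{6} ; sig = ⟨3 | 1⟩
  • {0,4,6}:  v_{0} + v_{4} + v_{6} = v_{8} ; sig = ⟨3 | 1⟩
  • {4,6,9}:  v_{4} + v_{6} + v_{9} = v_{7} ; sig = ⟨3 | 1⟩
  • {0,1,7}:  v_{0} + v_{1} + v_{7} = v_{4} + v_{6} ; sig = ⟨3 | 1 1⟩
  • {0,2,4}:  v_{0} + v_{2} + v_{4} = v_{1} + v_{8} ; sig = ⟨3 | 1 1⟩
  • {2,4,9}:  v_{2} + v_{4} + v_{9} = v_{1} + v_{7} ; sig = ⟨3 | 1 1⟩
  • {0,2,7}:  v_{0} + v_{2} + v_{7} = v_{4} + 2·v_{6} ; sig = ⟨3 | 1 2⟩
  • {1,7,8}:  v_{1} + v_{7} + v_{8} = 2·v_{4} + 2·v_{6} ; sig = ⟨3 | 2 2⟩
  • {2,7,8}:  v_{2} + v_{7} + v_{8} = 2·v_{4} + 3·v_{6} ; sig = ⟨3 | 2 3⟩

Hence PRS(X_Σ) =
    ⟨2 | 0⟩
    ⟨2 | 0⟩
    ⟨2 | 1⟩
    ⟨2 | 1⟩
    ⟨2 | 1 1⟩
    ⟨2 | 1 1⟩
    ⟨2 | 1 1⟩
    ⟨2 | 1 1⟩
    ⟨2 | 1 1⟩
    ⟨3 | 0⟩
    ⟨3 | 1⟩
    ⟨3 | 1⟩
    ⟨3 | 1⟩
    ⟨3 | 1 1⟩
    ⟨3 | 1 1⟩
    ⟨3 | 1 1⟩
    ⟨3 | 1 2⟩
    ⟨3 | 2 2⟩
    ⟨3 | 2 3⟩


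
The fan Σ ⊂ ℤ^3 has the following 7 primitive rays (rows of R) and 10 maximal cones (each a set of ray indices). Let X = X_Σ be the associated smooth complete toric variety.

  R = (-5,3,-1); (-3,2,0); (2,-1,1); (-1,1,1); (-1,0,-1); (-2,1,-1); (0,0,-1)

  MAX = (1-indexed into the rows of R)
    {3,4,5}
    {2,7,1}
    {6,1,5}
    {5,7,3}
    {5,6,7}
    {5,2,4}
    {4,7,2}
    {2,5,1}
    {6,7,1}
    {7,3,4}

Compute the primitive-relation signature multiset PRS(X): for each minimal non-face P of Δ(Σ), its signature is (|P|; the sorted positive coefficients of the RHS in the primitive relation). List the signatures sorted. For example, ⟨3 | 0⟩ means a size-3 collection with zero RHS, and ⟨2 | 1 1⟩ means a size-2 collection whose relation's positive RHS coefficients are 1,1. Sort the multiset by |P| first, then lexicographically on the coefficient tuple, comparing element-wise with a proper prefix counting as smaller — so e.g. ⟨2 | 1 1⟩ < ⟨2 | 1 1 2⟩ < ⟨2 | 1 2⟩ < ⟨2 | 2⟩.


Minimal non-faces — 9 found among 7 rays, 10 max cones:

  P={3,6}:  v_{3} + v_{6} = 0  so sig = ⟨2 | 0⟩
  P={1,3}:  v_{1} + v_{3} = v_{2}  so sig = ⟨2 | 1⟩
  P={2,3}:  v_{2} + v_{3} = v_{4}  so sig = ⟨2 | 1⟩
  P={2,6}:  v_{2} + v_{6} = v_{1}  so sig = ⟨2 | 1⟩
  P={4,6}:  v_{4} + v_{6} = v_{2}  so sig = ⟨2 | 1⟩
  P={1,4}:  v_{1} + v_{4} = 2·v_{2}  so sig = ⟨2 | 2⟩
  P={4,5,7}:  v_{4} + v_{5} + v_{7} = v_{6}  so sig = ⟨3 | 1⟩
  P={2,5,7}:  v_{2} + v_{5} + v_{7} = 2·v_{6}  so sig = ⟨3 | 2⟩
  P={1,5,7}:  v_{1} + v_{5} + v_{7} = 3·v_{6}  so sig = ⟨3 | 3⟩

so the primitive-relation signature multiset is
    |P|=2: 6 collections, coeffs (), (1), (1), (1), (1), (2)
    |P|=3: 3 collections, coeffs (1), (2), (3)


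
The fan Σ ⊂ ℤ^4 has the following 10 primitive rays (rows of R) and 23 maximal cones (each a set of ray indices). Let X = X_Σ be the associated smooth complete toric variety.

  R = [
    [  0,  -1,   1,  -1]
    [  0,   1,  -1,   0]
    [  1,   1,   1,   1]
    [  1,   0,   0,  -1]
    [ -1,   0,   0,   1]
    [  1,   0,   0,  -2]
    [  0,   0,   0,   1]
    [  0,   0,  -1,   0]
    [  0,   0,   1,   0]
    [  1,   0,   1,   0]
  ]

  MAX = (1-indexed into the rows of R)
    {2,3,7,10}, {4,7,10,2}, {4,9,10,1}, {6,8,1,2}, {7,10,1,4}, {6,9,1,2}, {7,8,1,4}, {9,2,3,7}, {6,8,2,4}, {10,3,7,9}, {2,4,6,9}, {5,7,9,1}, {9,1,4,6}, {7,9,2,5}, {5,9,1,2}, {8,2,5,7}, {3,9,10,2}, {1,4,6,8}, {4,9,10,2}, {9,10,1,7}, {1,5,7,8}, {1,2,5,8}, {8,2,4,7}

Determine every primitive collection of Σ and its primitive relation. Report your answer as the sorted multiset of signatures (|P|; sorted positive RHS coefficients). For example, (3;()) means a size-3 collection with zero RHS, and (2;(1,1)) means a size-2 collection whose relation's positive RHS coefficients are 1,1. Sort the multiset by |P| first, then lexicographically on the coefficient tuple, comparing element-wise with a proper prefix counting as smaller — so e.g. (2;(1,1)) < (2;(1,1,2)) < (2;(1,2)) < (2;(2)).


Δ(Σ) — 10 vertices, 17 min non-faces:

  • {4,5}:  v_{4} + v_{5} = 0  →  sig = (2;())
  • {8,9}:  v_{8} + v_{9} = 0  →  sig = (2;())
  • {6,7}:  v_{6} + v_{7} = v_{4}  →  sig = (2;(1))
  • {1,3}:  v_{1} + v_{3} = v_{9} + v_{10}  →  sig = (2;(1,1))
  • {5,6}:  v_{5} + v_{6} = v_{1} + v_{2}  →  sig = (2;(1,1))
  • {5,10}:  v_{5} + v_{10} = v_{7} + v_{9}  →  sig = (2;(1,1))
  • {8,10}:  v_{8} + v_{10} = v_{4} + v_{7}  →  sig = (2;(1,1))
  • {3,8}:  v_{3} + v_{8} = v_{2} + v_{7} + v_{10}  →  sig = (2;(1,1,1))
  • {3,6}:  v_{3} + v_{6} = v_{2} + v_{4} + v_{9} + v_{10}  →  sig = (2;(1,1,1,1))
  • {3,4}:  v_{3} + v_{4} = v_{2} + 2·v_{10}  →  sig = (2;(1,2))
  • {6,10}:  v_{6} + v_{10} = 2·v_{4} + v_{9}  →  sig = (2;(1,2))
  • {3,5}:  v_{3} + v_{5} = v_{2} + 2·v_{7} + 2·v_{9}  →  sig = (2;(1,2,2))
  • {1,2,7}:  v_{1} + v_{2} + v_{7} = 0  →  sig = (3;())
  • {1,2,4}:  v_{1} + v_{2} + v_{4} = v_{6}  →  sig = (3;(1))
  • {4,7,9}:  v_{4} + v_{7} + v_{9} = v_{10}  →  sig = (3;(1))
  • {1,2,10}:  v_{1} + v_{2} + v_{10} = v_{4} + v_{9}  →  sig = (3;(1,1))
  • {2,7,9,10}:  v_{2} + v_{7} + v_{9} + v_{10} = v_{3}  →  sig = (4;(1))

Signatures (|P|; sorted positive RHS coefficients), sorted:
    (2;())
    (2;())
    (2;(1))
    (2;(1,1))
    (2;(1,1))
    (2;(1,1))
    (2;(1,1))
    (2;(1,1,1))
    (2;(1,1,1,1))
    (2;(1,2))
    (2;(1,2))
    (2;(1,2,2))
    (3;())
    (3;(1))
    (3;(1))
    (3;(1,1))
    (4;(1))


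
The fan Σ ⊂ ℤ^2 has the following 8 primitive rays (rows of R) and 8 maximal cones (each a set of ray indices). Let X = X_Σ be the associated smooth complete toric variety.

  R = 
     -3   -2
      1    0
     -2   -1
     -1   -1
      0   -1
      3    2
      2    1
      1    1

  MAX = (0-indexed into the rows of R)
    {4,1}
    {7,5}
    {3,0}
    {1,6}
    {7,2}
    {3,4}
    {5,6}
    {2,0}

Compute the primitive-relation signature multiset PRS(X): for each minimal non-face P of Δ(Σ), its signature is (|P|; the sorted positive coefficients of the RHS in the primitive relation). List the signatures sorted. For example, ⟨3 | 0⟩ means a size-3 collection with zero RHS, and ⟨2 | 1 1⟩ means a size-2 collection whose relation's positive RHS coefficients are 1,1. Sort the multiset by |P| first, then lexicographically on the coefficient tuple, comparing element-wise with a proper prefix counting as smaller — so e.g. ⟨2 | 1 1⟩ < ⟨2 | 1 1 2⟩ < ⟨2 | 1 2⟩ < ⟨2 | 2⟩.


|primitive collections| = 20. Relations:

  {0,5}:  v_{0} + v_{5} = 0 ; sig = ⟨2 | 0⟩
  {2,6}:  v_{2} + v_{6} = 0 ; sig = ⟨2 | 0⟩
  {3,7}:  v_{3} + v_{7} = 0 ; sig = ⟨2 | 0⟩
  {0,6}:  v_{0} + v_{6} = v_{3} ; sig = ⟨2 | 1⟩
  {0,7}:  v_{0} + v_{7} = v_{2} ; sig = ⟨2 | 1⟩
  {1,2}:  v_{1} + v_{2} = v_{3} ; sig = ⟨2 | 1⟩
  {1,3}:  v_{1} + v_{3} = v_{4} ; sig = ⟨2 | 1⟩
  {1,7}:  v_{1} + v_{7} = v_{6} ; sig = ⟨2 | 1⟩
  {2,3}:  v_{2} + v_{3} = v_{0} ; sig = ⟨2 | 1⟩
  {2,5}:  v_{2} + v_{5} = v_{7} ; sig = ⟨2 | 1⟩
  {3,5}:  v_{3} + v_{5} = v_{6} ; sig = ⟨2 | 1⟩
  {3,6}:  v_{3} + v_{6} = v_{1} ; sig = ⟨2 | 1⟩
  {4,7}:  v_{4} + v_{7} = v_{1} ; sig = ⟨2 | 1⟩
  {6,7}:  v_{6} + v_{7} = v_{5} ; sig = ⟨2 | 1⟩
  {4,5}:  v_{4} + v_{5} = v_{1} + v_{6} ; sig = ⟨2 | 1 1⟩
  {0,1}:  v_{0} + v_{1} = 2·v_{3} ; sig = ⟨2 | 2⟩
  {1,5}:  v_{1} + v_{5} = 2·v_{6} ; sig = ⟨2 | 2⟩
  {2,4}:  v_{2} + v_{4} = 2·v_{3} ; sig = ⟨2 | 2⟩
  {4,6}:  v_{4} + v_{6} = 2·v_{1} ; sig = ⟨2 | 2⟩
  {0,4}:  v_{0} + v_{4} = 3·v_{3} ; sig = ⟨2 | 3⟩

Hence PRS(X_Σ) =
    ⟨2 | 0⟩
    ⟨2 | 0⟩
    ⟨2 | 0⟩
    ⟨2 | 1⟩
    ⟨2 | 1⟩
    ⟨2 | 1⟩
    ⟨2 | 1⟩
    ⟨2 | 1⟩
    ⟨2 | 1⟩
    ⟨2 | 1⟩
    ⟨2 | 1⟩
    ⟨2 | 1⟩
    ⟨2 | 1⟩
    ⟨2 | 1⟩
    ⟨2 | 1 1⟩
    ⟨2 | 2⟩
    ⟨2 | 2⟩
    ⟨2 | 2⟩
    ⟨2 | 2⟩
    ⟨2 | 3⟩


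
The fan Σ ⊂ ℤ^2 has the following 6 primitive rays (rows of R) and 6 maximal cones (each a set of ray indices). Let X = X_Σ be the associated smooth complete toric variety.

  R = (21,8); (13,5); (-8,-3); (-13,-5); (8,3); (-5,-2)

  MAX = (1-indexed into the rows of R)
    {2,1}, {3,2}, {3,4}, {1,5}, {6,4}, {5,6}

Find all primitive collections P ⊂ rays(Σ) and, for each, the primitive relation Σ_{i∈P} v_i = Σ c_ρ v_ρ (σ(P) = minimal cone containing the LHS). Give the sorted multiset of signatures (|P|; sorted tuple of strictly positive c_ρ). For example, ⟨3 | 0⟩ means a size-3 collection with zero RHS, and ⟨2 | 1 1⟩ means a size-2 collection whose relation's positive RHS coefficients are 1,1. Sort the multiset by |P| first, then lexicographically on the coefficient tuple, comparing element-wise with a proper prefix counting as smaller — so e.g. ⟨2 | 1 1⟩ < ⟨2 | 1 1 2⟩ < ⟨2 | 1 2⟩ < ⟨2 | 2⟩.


9 collections generate NE(X_Σ); each relation:

  P = {2,4}:  v_{2} + v_{4} = 0  ⟹  sig = ⟨2 | 0⟩
  P = {3,5}:  v_{3} + v_{5} = 0  ⟹  sig = ⟨2 | 0⟩
  P = {1,3}:  v_{1} + v_{3} = v_{2}  ⟹  sig = ⟨2 | 1⟩
  P = {1,4}:  v_{1} + v_{4} = v_{5}  ⟹  sig = ⟨2 | 1⟩
  P = {2,5}:  v_{2} + v_{5} = v_{1}  ⟹  sig = ⟨2 | 1⟩
  P = {2,6}:  v_{2} + v_{6} = v_{5}  ⟹  sig = ⟨2 | 1⟩
  P = {3,6}:  v_{3} + v_{6} = v_{4}  ⟹  sig = ⟨2 | 1⟩
  P = {4,5}:  v_{4} + v_{5} = v_{6}  ⟹  sig = ⟨2 | 1⟩
  P = {1,6}:  v_{1} + v_{6} = 2·v_{5}  ⟹  sig = ⟨2 | 2⟩

Sorted signature multiset PRS(X):
[⟨2 | 0⟩, ⟨2 | 0⟩, ⟨2 | 1⟩, ⟨2 | 1⟩, ⟨2 | 1⟩, ⟨2 | 1⟩, ⟨2 | 1⟩, ⟨2 | 1⟩, ⟨2 | 2⟩]


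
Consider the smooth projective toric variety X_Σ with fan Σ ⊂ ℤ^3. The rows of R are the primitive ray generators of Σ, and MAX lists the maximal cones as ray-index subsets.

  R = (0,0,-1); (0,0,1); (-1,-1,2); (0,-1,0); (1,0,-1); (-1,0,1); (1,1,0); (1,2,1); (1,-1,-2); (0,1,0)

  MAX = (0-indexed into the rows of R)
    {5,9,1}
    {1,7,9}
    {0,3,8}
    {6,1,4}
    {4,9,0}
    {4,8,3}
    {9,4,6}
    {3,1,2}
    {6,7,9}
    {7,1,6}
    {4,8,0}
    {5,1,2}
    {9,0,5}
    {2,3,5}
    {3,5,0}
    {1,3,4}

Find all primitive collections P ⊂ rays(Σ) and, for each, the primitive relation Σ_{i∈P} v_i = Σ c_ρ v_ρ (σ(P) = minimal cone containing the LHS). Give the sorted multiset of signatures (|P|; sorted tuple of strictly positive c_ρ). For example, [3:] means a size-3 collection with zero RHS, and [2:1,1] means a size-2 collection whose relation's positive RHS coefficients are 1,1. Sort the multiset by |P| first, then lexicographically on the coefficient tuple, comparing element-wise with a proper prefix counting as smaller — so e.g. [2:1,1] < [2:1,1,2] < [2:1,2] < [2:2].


25 minimal non-faces of Δ(Σ) (on 10 rays):

  P = {0,1}:  v_{0} + v_{1} = 0 ; sig = [2:]
  P = {3,9}:  v_{3} + v_{9} = 0 ; sig = [2:]
  P = {4,5}:  v_{4} + v_{5} = 0 ; sig = [2:]
  P = {0,2}:  v_{0} + v_{2} = v_{3} + v_{5} ; sig = [2:1,1]
  P = {0,6}:  v_{0} + v_{6} = v_{4} + v_{9} ; sig = [2:1,1]
  P = {0,7}:  v_{0} + v_{7} = v_{6} + v_{9} ; sig = [2:1,1]
  P = {1,8}:  v_{1} + v_{8} = v_{3} + v_{4} ; sig = [2:1,1]
  P = {2,4}:  v_{2} + v_{4} = v_{1} + v_{3} ; sig = [2:1,1]
  P = {2,9}:  v_{2} + v_{9} = v_{1} + v_{5} ; sig = [2:1,1]
  P = {3,6}:  v_{3} + v_{6} = v_{1} + v_{4} ; sig = [2:1,1]
  P = {3,7}:  v_{3} + v_{7} = v_{1} + v_{6} ; sig = [2:1,1]
  P = {5,6}:  v_{5} + v_{6} = v_{1} + v_{9} ; sig = [2:1,1]
  P = {5,8}:  v_{5} + v_{8} = v_{0} + v_{3} ; sig = [2:1,1]
  P = {7,8}:  v_{7} + v_{8} = v_{4} + v_{6} ; sig = [2:1,1]
  P = {8,9}:  v_{8} + v_{9} = v_{0} + v_{4} ; sig = [2:1,1]
  P = {2,7}:  v_{2} + v_{7} = 3·v_{1} + v_{9} ; sig = [2:1,3]
  P = {2,6}:  v_{2} + v_{6} = 2·v_{1} ; sig = [2:2]
  P = {2,8}:  v_{2} + v_{8} = 2·v_{3} ; sig = [2:2]
  P = {4,7}:  v_{4} + v_{7} = 2·v_{6} ; sig = [2:2]
  P = {6,8}:  v_{6} + v_{8} = 2·v_{4} ; sig = [2:2]
  P = {5,7}:  v_{5} + v_{7} = 2·v_{1} + 2·v_{9} ; sig = [2:2,2]
  P = {0,3,4}:  v_{0} + v_{3} + v_{4} = v_{8} ; sig = [3:1]
  P = {1,3,5}:  v_{1} + v_{3} + v_{5} = v_{2} ; sig = [3:1]
  P = {1,4,9}:  v_{1} + v_{4} + v_{9} = v_{6} ; sig = [3:1]
  P = {1,6,9}:  v_{1} + v_{6} + v_{9} = v_{7} ; sig = [3:1]

Sorted signature multiset PRS(X):
[[2:], [2:], [2:], [2:1,1], [2:1,1], [2:1,1], [2:1,1], [2:1,1], [2:1,1], [2:1,1], [2:1,1], [2:1,1], [2:1,1], [2:1,1], [2:1,1], [2:1,3], [2:2], [2:2], [2:2], [2:2], [2:2,2], [3:1], [3:1], [3:1], [3:1]]


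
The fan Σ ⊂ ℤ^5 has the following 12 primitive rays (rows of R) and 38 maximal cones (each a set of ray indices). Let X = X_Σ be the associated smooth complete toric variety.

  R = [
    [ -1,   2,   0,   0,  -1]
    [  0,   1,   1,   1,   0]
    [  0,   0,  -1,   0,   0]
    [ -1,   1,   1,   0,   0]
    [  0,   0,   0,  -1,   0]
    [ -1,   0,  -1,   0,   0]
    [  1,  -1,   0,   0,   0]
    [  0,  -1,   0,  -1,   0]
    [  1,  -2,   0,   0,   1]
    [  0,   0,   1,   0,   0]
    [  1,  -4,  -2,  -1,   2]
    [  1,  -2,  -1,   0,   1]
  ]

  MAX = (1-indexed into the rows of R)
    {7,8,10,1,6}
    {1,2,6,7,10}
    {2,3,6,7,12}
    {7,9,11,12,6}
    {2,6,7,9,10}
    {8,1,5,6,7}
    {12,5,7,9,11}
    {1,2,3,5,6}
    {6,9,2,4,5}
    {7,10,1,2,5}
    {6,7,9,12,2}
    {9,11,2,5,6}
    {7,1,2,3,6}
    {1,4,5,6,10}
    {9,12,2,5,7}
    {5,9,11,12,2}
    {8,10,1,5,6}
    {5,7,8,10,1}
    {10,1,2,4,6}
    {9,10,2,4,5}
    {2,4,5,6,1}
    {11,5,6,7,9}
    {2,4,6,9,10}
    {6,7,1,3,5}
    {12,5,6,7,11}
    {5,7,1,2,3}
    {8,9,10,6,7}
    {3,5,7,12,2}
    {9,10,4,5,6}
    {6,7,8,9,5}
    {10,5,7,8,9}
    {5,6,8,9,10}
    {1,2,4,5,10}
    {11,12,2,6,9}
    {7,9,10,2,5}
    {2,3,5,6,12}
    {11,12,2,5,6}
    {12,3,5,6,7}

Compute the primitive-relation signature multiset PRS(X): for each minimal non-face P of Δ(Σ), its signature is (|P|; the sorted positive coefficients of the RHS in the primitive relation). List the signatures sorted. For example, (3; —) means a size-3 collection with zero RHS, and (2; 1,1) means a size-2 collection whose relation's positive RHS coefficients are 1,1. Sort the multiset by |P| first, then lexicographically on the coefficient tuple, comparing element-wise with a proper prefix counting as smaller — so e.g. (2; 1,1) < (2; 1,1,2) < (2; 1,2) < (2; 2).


Δ(Σ) — 12 vertices, 22 min non-faces:

  P={1,9}:  v_{1} + v_{9} = 0  so sig = (2; —)
  P={3,10}:  v_{3} + v_{10} = 0  so sig = (2; —)
  P={1,12}:  v_{1} + v_{12} = v_{3}  so sig = (2; 1)
  P={2,8}:  v_{2} + v_{8} = v_{10}  so sig = (2; 1)
  P={3,9}:  v_{3} + v_{9} = v_{12}  so sig = (2; 1)
  P={4,7}:  v_{4} + v_{7} = v_{10}  so sig = (2; 1)
  P={10,12}:  v_{10} + v_{12} = v_{9}  so sig = (2; 1)
  P={1,11}:  v_{1} + v_{11} = v_{5} + v_{6} + v_{12}  so sig = (2; 1,1,1)
  P={3,4}:  v_{3} + v_{4} = v_{2} + v_{5} + v_{6}  so sig = (2; 1,1,1)
  P={3,8}:  v_{3} + v_{8} = v_{5} + v_{6} + v_{7}  so sig = (2; 1,1,1)
  P={4,12}:  v_{4} + v_{12} = v_{2} + v_{5} + v_{6} + v_{9}  so sig = (2; 1,1,1,1)
  P={8,12}:  v_{8} + v_{12} = v_{5} + v_{6} + v_{7} + v_{9}  so sig = (2; 1,1,1,1)
  P={3,11}:  v_{3} + v_{11} = v_{5} + v_{6} + 2·v_{12}  so sig = (2; 1,1,2)
  P={4,8}:  v_{4} + v_{8} = v_{5} + v_{6} + 2·v_{10}  so sig = (2; 1,1,2)
  P={10,11}:  v_{10} + v_{11} = v_{5} + v_{6} + 2·v_{9}  so sig = (2; 1,1,2)
  P={4,11}:  v_{4} + v_{11} = v_{2} + 2·v_{5} + 2·v_{6} + 2·v_{9}  so sig = (2; 1,2,2,2)
  P={8,11}:  v_{8} + v_{11} = 2·v_{5} + 2·v_{6} + v_{7} + 2·v_{9}  so sig = (2; 1,2,2,2)
  P={2,7,11}:  v_{2} + v_{7} + v_{11} = v_{9} + v_{12}  so sig = (3; 1,1)
  P={2,5,6,7}:  v_{2} + v_{5} + v_{6} + v_{7} = 0  so sig = (4; —)
  P={2,5,6,10}:  v_{2} + v_{5} + v_{6} + v_{10} = v_{4}  so sig = (4; 1)
  P={5,6,7,10}:  v_{5} + v_{6} + v_{7} + v_{10} = v_{8}  so sig = (4; 1)
  P={5,6,9,12}:  v_{5} + v_{6} + v_{9} + v_{12} = v_{11}  so sig = (4; 1)

so the primitive-relation signature multiset is
[(2; —), (2; —), (2; 1), (2; 1), (2; 1), (2; 1), (2; 1), (2; 1,1,1), (2; 1,1,1), (2; 1,1,1), (2; 1,1,1,1), (2; 1,1,1,1), (2; 1,1,2), (2; 1,1,2), (2; 1,1,2), (2; 1,2,2,2), (2; 1,2,2,2), (3; 1,1), (4; —), (4; 1), (4; 1), (4; 1)]


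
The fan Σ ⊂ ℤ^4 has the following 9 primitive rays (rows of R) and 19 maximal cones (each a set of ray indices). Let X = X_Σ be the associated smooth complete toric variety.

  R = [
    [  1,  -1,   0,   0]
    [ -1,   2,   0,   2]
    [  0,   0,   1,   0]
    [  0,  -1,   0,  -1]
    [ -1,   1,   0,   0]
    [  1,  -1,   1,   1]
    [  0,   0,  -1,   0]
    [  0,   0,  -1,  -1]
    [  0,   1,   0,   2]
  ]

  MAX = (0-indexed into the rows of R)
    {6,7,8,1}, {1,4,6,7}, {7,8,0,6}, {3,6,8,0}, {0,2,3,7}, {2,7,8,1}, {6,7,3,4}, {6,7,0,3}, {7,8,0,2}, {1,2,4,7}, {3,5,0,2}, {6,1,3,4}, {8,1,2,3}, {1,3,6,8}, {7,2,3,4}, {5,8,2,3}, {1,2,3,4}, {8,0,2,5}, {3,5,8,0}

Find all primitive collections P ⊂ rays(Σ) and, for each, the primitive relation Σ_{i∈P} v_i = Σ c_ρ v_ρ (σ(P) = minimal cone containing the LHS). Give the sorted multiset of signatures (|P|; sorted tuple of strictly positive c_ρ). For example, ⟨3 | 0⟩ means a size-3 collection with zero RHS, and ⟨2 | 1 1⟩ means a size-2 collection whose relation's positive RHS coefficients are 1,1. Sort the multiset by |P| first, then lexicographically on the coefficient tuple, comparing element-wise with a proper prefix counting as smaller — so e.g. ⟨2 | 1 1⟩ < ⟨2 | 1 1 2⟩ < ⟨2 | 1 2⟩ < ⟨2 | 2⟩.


|primitive collections| = 11. Relations:

  P = {0,4}:  v_{0} + v_{4} = 0  ⇒ sig = ⟨2 | 0⟩
  P = {2,6}:  v_{2} + v_{6} = 0  ⇒ sig = ⟨2 | 0⟩
  P = {0,1}:  v_{0} + v_{1} = v_{8}  ⇒ sig = ⟨2 | 1⟩
  P = {4,8}:  v_{4} + v_{8} = v_{1}  ⇒ sig = ⟨2 | 1⟩
  P = {5,7}:  v_{5} + v_{7} = v_{0}  ⇒ sig = ⟨2 | 1⟩
  P = {4,5}:  v_{4} + v_{5} = v_{2} + v_{3} + v_{8}  ⇒ sig = ⟨2 | 1 1 1⟩
  P = {5,6}:  v_{5} + v_{6} = v_{0} + v_{3} + v_{8}  ⇒ sig = ⟨2 | 1 1 1⟩
  P = {1,5}:  v_{1} + v_{5} = v_{2} + v_{3} + 2·v_{8}  ⇒ sig = ⟨2 | 1 1 2⟩
  P = {3,7,8}:  v_{3} + v_{7} + v_{8} = v_{6}  ⇒ sig = ⟨3 | 1⟩
  P = {1,3,7}:  v_{1} + v_{3} + v_{7} = v_{4} + v_{6}  ⇒ sig = ⟨3 | 1 1⟩
  P = {0,2,3,8}:  v_{0} + v_{2} + v_{3} + v_{8} = v_{5}  ⇒ sig = ⟨4 | 1⟩

Hence PRS(X_Σ) =
    |P|=2: 8 collections, coeffs (), (), (1), (1), (1), (1,1,1), (1,1,1), (1,1,2)
    |P|=3: 2 collections, coeffs (1), (1,1)
    |P|=4: 1 collection, coeffs (1)


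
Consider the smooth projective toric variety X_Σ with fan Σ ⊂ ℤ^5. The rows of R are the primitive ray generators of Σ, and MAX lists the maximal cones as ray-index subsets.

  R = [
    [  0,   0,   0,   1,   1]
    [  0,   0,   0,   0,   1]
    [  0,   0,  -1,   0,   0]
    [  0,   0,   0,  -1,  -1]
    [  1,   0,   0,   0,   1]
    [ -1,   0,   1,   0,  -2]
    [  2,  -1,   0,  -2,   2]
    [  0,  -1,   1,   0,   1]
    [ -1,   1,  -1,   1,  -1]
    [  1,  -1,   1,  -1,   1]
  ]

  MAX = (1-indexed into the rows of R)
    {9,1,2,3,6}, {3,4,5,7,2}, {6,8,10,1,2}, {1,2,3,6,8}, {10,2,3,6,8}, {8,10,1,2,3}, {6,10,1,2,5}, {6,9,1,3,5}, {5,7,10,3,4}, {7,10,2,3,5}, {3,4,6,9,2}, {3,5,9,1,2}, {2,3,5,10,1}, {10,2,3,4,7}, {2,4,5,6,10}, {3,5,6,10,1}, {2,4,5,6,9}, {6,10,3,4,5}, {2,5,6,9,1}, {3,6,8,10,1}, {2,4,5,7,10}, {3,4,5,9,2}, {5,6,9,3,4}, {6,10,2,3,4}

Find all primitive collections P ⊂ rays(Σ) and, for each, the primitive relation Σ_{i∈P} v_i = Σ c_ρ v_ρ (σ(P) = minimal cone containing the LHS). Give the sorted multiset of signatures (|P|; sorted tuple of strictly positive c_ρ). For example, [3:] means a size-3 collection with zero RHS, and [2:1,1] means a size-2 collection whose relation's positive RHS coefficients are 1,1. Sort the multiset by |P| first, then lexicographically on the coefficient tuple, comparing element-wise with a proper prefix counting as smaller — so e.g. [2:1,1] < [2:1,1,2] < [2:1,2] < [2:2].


Primitive collections (12):

  • {1,4}:  v_{1} + v_{4} = 0  so sig = [2:]
  • {9,10}:  v_{9} + v_{10} = 0  so sig = [2:]
  • {5,8}:  v_{5} + v_{8} = v_{1} + v_{10}  so sig = [2:1,1]
  • {6,7}:  v_{6} + v_{7} = v_{4} + v_{10}  so sig = [2:1,1]
  • {1,7}:  v_{1} + v_{7} = v_{2} + v_{3} + v_{5} + v_{10}  so sig = [2:1,1,1,1]
  • {4,8}:  v_{4} + v_{8} = v_{2} + v_{3} + v_{6} + v_{10}  so sig = [2:1,1,1,1]
  • {7,9}:  v_{7} + v_{9} = v_{2} + v_{3} + v_{4} + v_{5}  so sig = [2:1,1,1,1]
  • {8,9}:  v_{8} + v_{9} = v_{1} + v_{2} + v_{3} + v_{6}  so sig = [2:1,1,1,1]
  • {7,8}:  v_{7} + v_{8} = v_{2} + v_{3} + 2·v_{10}  so sig = [2:1,1,2]
  • {2,3,5,6}:  v_{2} + v_{3} + v_{5} + v_{6} = 0  so sig = [4:]
  • {1,2,3,6,10}:  v_{1} + v_{2} + v_{3} + v_{6} + v_{10} = v_{8}  so sig = [5:1]
  • {2,3,4,5,10}:  v_{2} + v_{3} + v_{4} + v_{5} + v_{10} = v_{7}  so sig = [5:1]

Hence PRS(X_Σ) =
[[2:], [2:], [2:1,1], [2:1,1], [2:1,1,1,1], [2:1,1,1,1], [2:1,1,1,1], [2:1,1,1,1], [2:1,1,2], [4:], [5:1], [5:1]]


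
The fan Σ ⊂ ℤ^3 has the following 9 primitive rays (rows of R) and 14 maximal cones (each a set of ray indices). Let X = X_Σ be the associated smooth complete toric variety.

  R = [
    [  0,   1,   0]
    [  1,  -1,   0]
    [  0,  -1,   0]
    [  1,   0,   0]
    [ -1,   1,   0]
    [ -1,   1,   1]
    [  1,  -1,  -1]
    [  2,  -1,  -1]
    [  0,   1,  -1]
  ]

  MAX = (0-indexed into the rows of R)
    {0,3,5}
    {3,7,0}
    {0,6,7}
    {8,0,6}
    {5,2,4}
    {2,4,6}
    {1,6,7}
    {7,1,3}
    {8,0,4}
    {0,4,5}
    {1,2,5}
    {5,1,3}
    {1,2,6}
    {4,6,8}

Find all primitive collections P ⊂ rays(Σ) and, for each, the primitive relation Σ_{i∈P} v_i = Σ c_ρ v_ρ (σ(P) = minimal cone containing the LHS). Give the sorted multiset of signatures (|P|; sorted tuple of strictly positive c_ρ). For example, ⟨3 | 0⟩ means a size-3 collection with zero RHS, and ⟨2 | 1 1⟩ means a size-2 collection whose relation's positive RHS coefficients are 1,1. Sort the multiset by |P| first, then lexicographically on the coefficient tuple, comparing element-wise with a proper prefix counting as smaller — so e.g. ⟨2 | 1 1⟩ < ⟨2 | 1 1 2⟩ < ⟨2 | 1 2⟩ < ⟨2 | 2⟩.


16 minimal non-faces of Δ(Σ) (on 9 rays):

  P={0,2}:  v_{0} + v_{2} = 0  so sig = ⟨2 | 0⟩
  P={1,4}:  v_{1} + v_{4} = 0  so sig = ⟨2 | 0⟩
  P={5,6}:  v_{5} + v_{6} = 0  so sig = ⟨2 | 0⟩
  P={0,1}:  v_{0} + v_{1} = v_{3}  so sig = ⟨2 | 1⟩
  P={2,3}:  v_{2} + v_{3} = v_{1}  so sig = ⟨2 | 1⟩
  P={3,4}:  v_{3} + v_{4} = v_{0}  so sig = ⟨2 | 1⟩
  P={3,6}:  v_{3} + v_{6} = v_{7}  so sig = ⟨2 | 1⟩
  P={5,7}:  v_{5} + v_{7} = v_{3}  so sig = ⟨2 | 1⟩
  P={1,8}:  v_{1} + v_{8} = v_{0} + v_{6}  so sig = ⟨2 | 1 1⟩
  P={2,7}:  v_{2} + v_{7} = v_{1} + v_{6}  so sig = ⟨2 | 1 1⟩
  P={2,8}:  v_{2} + v_{8} = v_{4} + v_{6}  so sig = ⟨2 | 1 1⟩
  P={4,7}:  v_{4} + v_{7} = v_{0} + v_{6}  so sig = ⟨2 | 1 1⟩
  P={5,8}:  v_{5} + v_{8} = v_{0} + v_{4}  so sig = ⟨2 | 1 1⟩
  P={3,8}:  v_{3} + v_{8} = 2·v_{0} + v_{6}  so sig = ⟨2 | 1 2⟩
  P={7,8}:  v_{7} + v_{8} = 2·v_{0} + 2·v_{6}  so sig = ⟨2 | 2 2⟩
  P={0,4,6}:  v_{0} + v_{4} + v_{6} = v_{8}  so sig = ⟨3 | 1⟩

Signatures (|P|; sorted positive RHS coefficients), sorted:
    ⟨2 | 0⟩
    ⟨2 | 0⟩
    ⟨2 | 0⟩
    ⟨2 | 1⟩
    ⟨2 | 1⟩
    ⟨2 | 1⟩
    ⟨2 | 1⟩
    ⟨2 | 1⟩
    ⟨2 | 1 1⟩
    ⟨2 | 1 1⟩
    ⟨2 | 1 1⟩
    ⟨2 | 1 1⟩
    ⟨2 | 1 1⟩
    ⟨2 | 1 2⟩
    ⟨2 | 2 2⟩
    ⟨3 | 1⟩


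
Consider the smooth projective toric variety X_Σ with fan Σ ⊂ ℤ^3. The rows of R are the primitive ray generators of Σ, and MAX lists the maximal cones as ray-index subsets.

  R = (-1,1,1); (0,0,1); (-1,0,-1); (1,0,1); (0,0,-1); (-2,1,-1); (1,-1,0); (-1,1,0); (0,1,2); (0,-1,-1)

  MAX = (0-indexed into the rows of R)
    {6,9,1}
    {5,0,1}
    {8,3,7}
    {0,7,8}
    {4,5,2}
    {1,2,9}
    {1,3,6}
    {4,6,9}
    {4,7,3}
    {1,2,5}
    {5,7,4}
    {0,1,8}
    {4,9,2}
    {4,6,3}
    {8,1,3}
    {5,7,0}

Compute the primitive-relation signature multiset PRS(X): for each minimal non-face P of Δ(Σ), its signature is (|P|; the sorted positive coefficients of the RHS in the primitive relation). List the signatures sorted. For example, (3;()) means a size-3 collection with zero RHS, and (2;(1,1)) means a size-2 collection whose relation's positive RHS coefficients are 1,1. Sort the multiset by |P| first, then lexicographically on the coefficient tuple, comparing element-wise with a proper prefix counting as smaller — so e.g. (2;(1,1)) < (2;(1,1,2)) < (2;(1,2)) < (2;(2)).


Δ(Σ) — 10 vertices, 21 min non-faces:

  • {1,4}:  v_{1} + v_{4} = 0  ⟹  sig = (2;())
  • {2,3}:  v_{2} + v_{3} = 0  ⟹  sig = (2;())
  • {6,7}:  v_{6} + v_{7} = 0  ⟹  sig = (2;())
  • {0,3}:  v_{0} + v_{3} = v_{8}  ⟹  sig = (2;(1))
  • {0,4}:  v_{0} + v_{4} = v_{7}  ⟹  sig = (2;(1))
  • {0,6}:  v_{0} + v_{6} = v_{1}  ⟹  sig = (2;(1))
  • {1,7}:  v_{1} + v_{7} = v_{0}  ⟹  sig = (2;(1))
  • {2,6}:  v_{2} + v_{6} = v_{9}  ⟹  sig = (2;(1))
  • {2,7}:  v_{2} + v_{7} = v_{5}  ⟹  sig = (2;(1))
  • {2,8}:  v_{2} + v_{8} = v_{0}  ⟹  sig = (2;(1))
  • {3,5}:  v_{3} + v_{5} = v_{7}  ⟹  sig = (2;(1))
  • {3,9}:  v_{3} + v_{9} = v_{6}  ⟹  sig = (2;(1))
  • {5,6}:  v_{5} + v_{6} = v_{2}  ⟹  sig = (2;(1))
  • {7,9}:  v_{7} + v_{9} = v_{2}  ⟹  sig = (2;(1))
  • {8,9}:  v_{8} + v_{9} = v_{1}  ⟹  sig = (2;(1))
  • {0,2}:  v_{0} + v_{2} = v_{1} + v_{5}  ⟹  sig = (2;(1,1))
  • {0,9}:  v_{0} + v_{9} = v_{1} + v_{2}  ⟹  sig = (2;(1,1))
  • {4,8}:  v_{4} + v_{8} = v_{3} + v_{7}  ⟹  sig = (2;(1,1))
  • {5,8}:  v_{5} + v_{8} = v_{0} + v_{7}  ⟹  sig = (2;(1,1))
  • {6,8}:  v_{6} + v_{8} = v_{1} + v_{3}  ⟹  sig = (2;(1,1))
  • {5,9}:  v_{5} + v_{9} = 2·v_{2}  ⟹  sig = (2;(2))

Sorted signature multiset PRS(X):
[(2;()), (2;()), (2;()), (2;(1)), (2;(1)), (2;(1)), (2;(1)), (2;(1)), (2;(1)), (2;(1)), (2;(1)), (2;(1)), (2;(1)), (2;(1)), (2;(1)), (2;(1,1)), (2;(1,1)), (2;(1,1)), (2;(1,1)), (2;(1,1)), (2;(2))]


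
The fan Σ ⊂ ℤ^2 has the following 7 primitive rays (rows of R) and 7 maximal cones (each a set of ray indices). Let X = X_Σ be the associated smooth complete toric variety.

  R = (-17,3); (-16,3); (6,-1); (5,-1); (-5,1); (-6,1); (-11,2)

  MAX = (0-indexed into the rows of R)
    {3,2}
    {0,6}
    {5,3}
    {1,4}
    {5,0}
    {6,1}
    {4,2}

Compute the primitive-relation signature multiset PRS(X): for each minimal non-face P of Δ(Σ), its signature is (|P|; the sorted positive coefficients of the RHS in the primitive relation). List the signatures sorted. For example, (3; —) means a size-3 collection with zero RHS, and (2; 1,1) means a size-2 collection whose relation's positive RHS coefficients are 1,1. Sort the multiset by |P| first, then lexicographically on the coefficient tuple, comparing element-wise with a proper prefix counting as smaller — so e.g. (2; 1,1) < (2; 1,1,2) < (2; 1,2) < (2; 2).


Minimal non-faces — 14 found among 7 rays, 7 max cones:

  • {2,5}:  v_{2} + v_{5} = 0  so sig = (2; —)
  • {3,4}:  v_{3} + v_{4} = 0  so sig = (2; —)
  • {0,2}:  v_{0} + v_{2} = v_{6}  so sig = (2; 1)
  • {1,3}:  v_{1} + v_{3} = v_{6}  so sig = (2; 1)
  • {2,6}:  v_{2} + v_{6} = v_{4}  so sig = (2; 1)
  • {3,6}:  v_{3} + v_{6} = v_{5}  so sig = (2; 1)
  • {4,5}:  v_{4} + v_{5} = v_{6}  so sig = (2; 1)
  • {4,6}:  v_{4} + v_{6} = v_{1}  so sig = (2; 1)
  • {5,6}:  v_{5} + v_{6} = v_{0}  so sig = (2; 1)
  • {0,3}:  v_{0} + v_{3} = 2·v_{5}  so sig = (2; 2)
  • {0,4}:  v_{0} + v_{4} = 2·v_{6}  so sig = (2; 2)
  • {1,2}:  v_{1} + v_{2} = 2·v_{4}  so sig = (2; 2)
  • {1,5}:  v_{1} + v_{5} = 2·v_{6}  so sig = (2; 2)
  • {0,1}:  v_{0} + v_{1} = 3·v_{6}  so sig = (2; 3)

so the primitive-relation signature multiset is
[(2; —), (2; —), (2; 1), (2; 1), (2; 1), (2; 1), (2; 1), (2; 1), (2; 1), (2; 2), (2; 2), (2; 2), (2; 2), (2; 3)]


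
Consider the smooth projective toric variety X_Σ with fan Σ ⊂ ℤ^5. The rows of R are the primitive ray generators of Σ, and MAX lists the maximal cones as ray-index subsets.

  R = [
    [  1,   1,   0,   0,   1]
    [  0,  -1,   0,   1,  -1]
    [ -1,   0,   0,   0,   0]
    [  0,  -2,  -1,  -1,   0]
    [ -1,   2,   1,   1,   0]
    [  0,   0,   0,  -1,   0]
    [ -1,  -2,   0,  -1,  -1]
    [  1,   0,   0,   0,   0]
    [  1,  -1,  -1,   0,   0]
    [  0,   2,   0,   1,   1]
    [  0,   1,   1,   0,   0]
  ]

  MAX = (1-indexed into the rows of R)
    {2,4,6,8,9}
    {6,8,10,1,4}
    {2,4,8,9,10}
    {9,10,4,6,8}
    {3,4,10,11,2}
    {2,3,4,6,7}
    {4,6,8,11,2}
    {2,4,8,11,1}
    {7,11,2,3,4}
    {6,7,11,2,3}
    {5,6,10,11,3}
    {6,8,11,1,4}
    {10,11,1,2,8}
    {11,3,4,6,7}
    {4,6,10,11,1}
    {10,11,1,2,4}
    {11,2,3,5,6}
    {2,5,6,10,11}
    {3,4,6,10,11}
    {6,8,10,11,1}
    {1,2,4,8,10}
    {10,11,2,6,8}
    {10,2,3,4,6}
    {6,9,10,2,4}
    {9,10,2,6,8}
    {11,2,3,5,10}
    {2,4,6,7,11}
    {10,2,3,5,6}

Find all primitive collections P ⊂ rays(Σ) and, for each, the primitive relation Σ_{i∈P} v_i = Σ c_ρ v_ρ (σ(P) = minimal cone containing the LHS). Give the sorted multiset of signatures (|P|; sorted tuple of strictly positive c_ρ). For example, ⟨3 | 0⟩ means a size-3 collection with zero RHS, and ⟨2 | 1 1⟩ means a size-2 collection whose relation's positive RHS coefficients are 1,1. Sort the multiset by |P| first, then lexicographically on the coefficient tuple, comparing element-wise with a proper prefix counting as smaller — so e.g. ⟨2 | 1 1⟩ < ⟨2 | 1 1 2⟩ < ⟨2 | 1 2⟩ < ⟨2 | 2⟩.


Minimal non-faces — 20 found among 11 rays, 28 max cones:

  • {3,8}:  v_{3} + v_{8} = 0 — sig = ⟨2 | 0⟩
  • {4,5}:  v_{4} + v_{5} = v_{3} — sig = ⟨2 | 1⟩
  • {7,10}:  v_{7} + v_{10} = v_{3} — sig = ⟨2 | 1⟩
  • {9,11}:  v_{9} + v_{11} = v_{8} — sig = ⟨2 | 1⟩
  • {1,5}:  v_{1} + v_{5} = v_{10} + v_{11} — sig = ⟨2 | 1 1⟩
  • {1,7}:  v_{1} + v_{7} = v_{4} + v_{11} — sig = ⟨2 | 1 1⟩
  • {1,3}:  v_{1} + v_{3} = v_{4} + v_{10} + v_{11} — sig = ⟨2 | 1 1 1⟩
  • {5,9}:  v_{5} + v_{9} = v_{2} + v_{6} + v_{10} — sig = ⟨2 | 1 1 1⟩
  • {7,9}:  v_{7} + v_{9} = v_{2} + v_{4} + v_{6} — sig = ⟨2 | 1 1 1⟩
  • {3,9}:  v_{3} + v_{9} = v_{2} + v_{4} + v_{6} + v_{10} — sig = ⟨2 | 1 1 1 1⟩
  • {5,8}:  v_{5} + v_{8} = v_{2} + v_{6} + v_{10} + v_{11} — sig = ⟨2 | 1 1 1 1⟩
  • {7,8}:  v_{7} + v_{8} = v_{2} + v_{4} + v_{6} + v_{11} — sig = ⟨2 | 1 1 1 1⟩
  • {5,7}:  v_{5} + v_{7} = v_{2} + 2·v_{3} + v_{6} + v_{11} — sig = ⟨2 | 1 1 1 2⟩
  • {1,9}:  v_{1} + v_{9} = v_{4} + 2·v_{8} + v_{10} — sig = ⟨2 | 1 1 2⟩
  • {1,2,6}:  v_{1} + v_{2} + v_{6} = v_{8} — sig = ⟨3 | 1⟩
  • {4,8,10,11}:  v_{4} + v_{8} + v_{10} + v_{11} = v_{1} — sig = ⟨4 | 1⟩
  • {2,4,6,10,11}:  v_{2} + v_{4} + v_{6} + v_{10} + v_{11} = 0 — sig = ⟨5 | 0⟩
  • {2,3,4,6,11}:  v_{2} + v_{3} + v_{4} + v_{6} + v_{11} = v_{7} — sig = ⟨5 | 1⟩
  • {2,3,6,10,11}:  v_{2} + v_{3} + v_{6} + v_{10} + v_{11} = v_{5} — sig = ⟨5 | 1⟩
  • {2,4,6,8,10}:  v_{2} + v_{4} + v_{6} + v_{8} + v_{10} = v_{9} — sig = ⟨5 | 1⟩

so the primitive-relation signature multiset is
[⟨2 | 0⟩, ⟨2 | 1⟩, ⟨2 | 1⟩, ⟨2 | 1⟩, ⟨2 | 1 1⟩, ⟨2 | 1 1⟩, ⟨2 | 1 1 1⟩, ⟨2 | 1 1 1⟩, ⟨2 | 1 1 1⟩, ⟨2 | 1 1 1 1⟩, ⟨2 | 1 1 1 1⟩, ⟨2 | 1 1 1 1⟩, ⟨2 | 1 1 1 2⟩, ⟨2 | 1 1 2⟩, ⟨3 | 1⟩, ⟨4 | 1⟩, ⟨5 | 0⟩, ⟨5 | 1⟩, ⟨5 | 1⟩, ⟨5 | 1⟩]
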